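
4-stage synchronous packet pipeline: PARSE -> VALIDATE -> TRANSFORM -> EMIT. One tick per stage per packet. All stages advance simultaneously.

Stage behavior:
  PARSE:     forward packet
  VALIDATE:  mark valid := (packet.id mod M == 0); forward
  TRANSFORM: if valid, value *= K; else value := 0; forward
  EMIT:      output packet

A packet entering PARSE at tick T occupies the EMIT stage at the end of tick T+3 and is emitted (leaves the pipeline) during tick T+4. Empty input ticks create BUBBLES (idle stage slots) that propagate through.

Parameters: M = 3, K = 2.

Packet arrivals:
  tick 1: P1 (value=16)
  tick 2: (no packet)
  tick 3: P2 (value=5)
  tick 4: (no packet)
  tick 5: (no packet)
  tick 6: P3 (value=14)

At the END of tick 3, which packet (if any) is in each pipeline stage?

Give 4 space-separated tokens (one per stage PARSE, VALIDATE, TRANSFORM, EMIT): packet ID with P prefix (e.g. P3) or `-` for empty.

Answer: P2 - P1 -

Derivation:
Tick 1: [PARSE:P1(v=16,ok=F), VALIDATE:-, TRANSFORM:-, EMIT:-] out:-; in:P1
Tick 2: [PARSE:-, VALIDATE:P1(v=16,ok=F), TRANSFORM:-, EMIT:-] out:-; in:-
Tick 3: [PARSE:P2(v=5,ok=F), VALIDATE:-, TRANSFORM:P1(v=0,ok=F), EMIT:-] out:-; in:P2
At end of tick 3: ['P2', '-', 'P1', '-']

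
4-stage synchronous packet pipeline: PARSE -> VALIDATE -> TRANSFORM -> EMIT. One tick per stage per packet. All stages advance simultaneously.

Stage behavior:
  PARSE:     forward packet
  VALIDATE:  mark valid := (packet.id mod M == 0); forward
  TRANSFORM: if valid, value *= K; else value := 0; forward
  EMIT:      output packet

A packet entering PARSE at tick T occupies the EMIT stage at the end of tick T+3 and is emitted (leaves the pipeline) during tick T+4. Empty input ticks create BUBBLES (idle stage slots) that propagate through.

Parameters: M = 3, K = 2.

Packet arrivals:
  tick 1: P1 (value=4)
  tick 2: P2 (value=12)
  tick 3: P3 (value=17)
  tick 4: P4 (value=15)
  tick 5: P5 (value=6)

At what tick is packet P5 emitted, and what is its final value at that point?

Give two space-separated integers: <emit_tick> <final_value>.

Tick 1: [PARSE:P1(v=4,ok=F), VALIDATE:-, TRANSFORM:-, EMIT:-] out:-; in:P1
Tick 2: [PARSE:P2(v=12,ok=F), VALIDATE:P1(v=4,ok=F), TRANSFORM:-, EMIT:-] out:-; in:P2
Tick 3: [PARSE:P3(v=17,ok=F), VALIDATE:P2(v=12,ok=F), TRANSFORM:P1(v=0,ok=F), EMIT:-] out:-; in:P3
Tick 4: [PARSE:P4(v=15,ok=F), VALIDATE:P3(v=17,ok=T), TRANSFORM:P2(v=0,ok=F), EMIT:P1(v=0,ok=F)] out:-; in:P4
Tick 5: [PARSE:P5(v=6,ok=F), VALIDATE:P4(v=15,ok=F), TRANSFORM:P3(v=34,ok=T), EMIT:P2(v=0,ok=F)] out:P1(v=0); in:P5
Tick 6: [PARSE:-, VALIDATE:P5(v=6,ok=F), TRANSFORM:P4(v=0,ok=F), EMIT:P3(v=34,ok=T)] out:P2(v=0); in:-
Tick 7: [PARSE:-, VALIDATE:-, TRANSFORM:P5(v=0,ok=F), EMIT:P4(v=0,ok=F)] out:P3(v=34); in:-
Tick 8: [PARSE:-, VALIDATE:-, TRANSFORM:-, EMIT:P5(v=0,ok=F)] out:P4(v=0); in:-
Tick 9: [PARSE:-, VALIDATE:-, TRANSFORM:-, EMIT:-] out:P5(v=0); in:-
P5: arrives tick 5, valid=False (id=5, id%3=2), emit tick 9, final value 0

Answer: 9 0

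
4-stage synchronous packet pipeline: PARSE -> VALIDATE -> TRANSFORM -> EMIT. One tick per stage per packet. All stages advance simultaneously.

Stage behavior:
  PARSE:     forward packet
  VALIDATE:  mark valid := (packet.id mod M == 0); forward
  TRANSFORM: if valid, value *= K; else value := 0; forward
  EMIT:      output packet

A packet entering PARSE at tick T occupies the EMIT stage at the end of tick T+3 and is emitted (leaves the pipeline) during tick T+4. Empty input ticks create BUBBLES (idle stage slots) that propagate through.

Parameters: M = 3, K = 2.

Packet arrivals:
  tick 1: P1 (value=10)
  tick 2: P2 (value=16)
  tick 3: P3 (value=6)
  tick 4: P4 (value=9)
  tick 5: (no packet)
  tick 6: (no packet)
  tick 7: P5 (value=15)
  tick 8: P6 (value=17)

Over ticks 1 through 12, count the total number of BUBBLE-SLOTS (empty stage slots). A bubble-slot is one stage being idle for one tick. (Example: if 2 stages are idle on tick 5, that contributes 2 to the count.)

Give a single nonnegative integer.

Answer: 24

Derivation:
Tick 1: [PARSE:P1(v=10,ok=F), VALIDATE:-, TRANSFORM:-, EMIT:-] out:-; bubbles=3
Tick 2: [PARSE:P2(v=16,ok=F), VALIDATE:P1(v=10,ok=F), TRANSFORM:-, EMIT:-] out:-; bubbles=2
Tick 3: [PARSE:P3(v=6,ok=F), VALIDATE:P2(v=16,ok=F), TRANSFORM:P1(v=0,ok=F), EMIT:-] out:-; bubbles=1
Tick 4: [PARSE:P4(v=9,ok=F), VALIDATE:P3(v=6,ok=T), TRANSFORM:P2(v=0,ok=F), EMIT:P1(v=0,ok=F)] out:-; bubbles=0
Tick 5: [PARSE:-, VALIDATE:P4(v=9,ok=F), TRANSFORM:P3(v=12,ok=T), EMIT:P2(v=0,ok=F)] out:P1(v=0); bubbles=1
Tick 6: [PARSE:-, VALIDATE:-, TRANSFORM:P4(v=0,ok=F), EMIT:P3(v=12,ok=T)] out:P2(v=0); bubbles=2
Tick 7: [PARSE:P5(v=15,ok=F), VALIDATE:-, TRANSFORM:-, EMIT:P4(v=0,ok=F)] out:P3(v=12); bubbles=2
Tick 8: [PARSE:P6(v=17,ok=F), VALIDATE:P5(v=15,ok=F), TRANSFORM:-, EMIT:-] out:P4(v=0); bubbles=2
Tick 9: [PARSE:-, VALIDATE:P6(v=17,ok=T), TRANSFORM:P5(v=0,ok=F), EMIT:-] out:-; bubbles=2
Tick 10: [PARSE:-, VALIDATE:-, TRANSFORM:P6(v=34,ok=T), EMIT:P5(v=0,ok=F)] out:-; bubbles=2
Tick 11: [PARSE:-, VALIDATE:-, TRANSFORM:-, EMIT:P6(v=34,ok=T)] out:P5(v=0); bubbles=3
Tick 12: [PARSE:-, VALIDATE:-, TRANSFORM:-, EMIT:-] out:P6(v=34); bubbles=4
Total bubble-slots: 24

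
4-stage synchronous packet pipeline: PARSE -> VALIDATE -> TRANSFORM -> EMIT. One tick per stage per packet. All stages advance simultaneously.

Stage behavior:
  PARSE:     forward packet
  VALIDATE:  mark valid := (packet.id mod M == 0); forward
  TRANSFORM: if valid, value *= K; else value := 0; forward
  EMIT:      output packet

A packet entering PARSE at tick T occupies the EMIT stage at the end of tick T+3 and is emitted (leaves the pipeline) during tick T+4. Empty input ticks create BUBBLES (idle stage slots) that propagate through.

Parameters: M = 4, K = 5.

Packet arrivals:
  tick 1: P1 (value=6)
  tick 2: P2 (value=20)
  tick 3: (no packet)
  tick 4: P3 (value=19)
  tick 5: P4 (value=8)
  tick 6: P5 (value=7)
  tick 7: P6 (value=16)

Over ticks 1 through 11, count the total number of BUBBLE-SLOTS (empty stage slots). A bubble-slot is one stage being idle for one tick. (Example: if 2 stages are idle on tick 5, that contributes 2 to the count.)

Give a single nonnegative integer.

Tick 1: [PARSE:P1(v=6,ok=F), VALIDATE:-, TRANSFORM:-, EMIT:-] out:-; bubbles=3
Tick 2: [PARSE:P2(v=20,ok=F), VALIDATE:P1(v=6,ok=F), TRANSFORM:-, EMIT:-] out:-; bubbles=2
Tick 3: [PARSE:-, VALIDATE:P2(v=20,ok=F), TRANSFORM:P1(v=0,ok=F), EMIT:-] out:-; bubbles=2
Tick 4: [PARSE:P3(v=19,ok=F), VALIDATE:-, TRANSFORM:P2(v=0,ok=F), EMIT:P1(v=0,ok=F)] out:-; bubbles=1
Tick 5: [PARSE:P4(v=8,ok=F), VALIDATE:P3(v=19,ok=F), TRANSFORM:-, EMIT:P2(v=0,ok=F)] out:P1(v=0); bubbles=1
Tick 6: [PARSE:P5(v=7,ok=F), VALIDATE:P4(v=8,ok=T), TRANSFORM:P3(v=0,ok=F), EMIT:-] out:P2(v=0); bubbles=1
Tick 7: [PARSE:P6(v=16,ok=F), VALIDATE:P5(v=7,ok=F), TRANSFORM:P4(v=40,ok=T), EMIT:P3(v=0,ok=F)] out:-; bubbles=0
Tick 8: [PARSE:-, VALIDATE:P6(v=16,ok=F), TRANSFORM:P5(v=0,ok=F), EMIT:P4(v=40,ok=T)] out:P3(v=0); bubbles=1
Tick 9: [PARSE:-, VALIDATE:-, TRANSFORM:P6(v=0,ok=F), EMIT:P5(v=0,ok=F)] out:P4(v=40); bubbles=2
Tick 10: [PARSE:-, VALIDATE:-, TRANSFORM:-, EMIT:P6(v=0,ok=F)] out:P5(v=0); bubbles=3
Tick 11: [PARSE:-, VALIDATE:-, TRANSFORM:-, EMIT:-] out:P6(v=0); bubbles=4
Total bubble-slots: 20

Answer: 20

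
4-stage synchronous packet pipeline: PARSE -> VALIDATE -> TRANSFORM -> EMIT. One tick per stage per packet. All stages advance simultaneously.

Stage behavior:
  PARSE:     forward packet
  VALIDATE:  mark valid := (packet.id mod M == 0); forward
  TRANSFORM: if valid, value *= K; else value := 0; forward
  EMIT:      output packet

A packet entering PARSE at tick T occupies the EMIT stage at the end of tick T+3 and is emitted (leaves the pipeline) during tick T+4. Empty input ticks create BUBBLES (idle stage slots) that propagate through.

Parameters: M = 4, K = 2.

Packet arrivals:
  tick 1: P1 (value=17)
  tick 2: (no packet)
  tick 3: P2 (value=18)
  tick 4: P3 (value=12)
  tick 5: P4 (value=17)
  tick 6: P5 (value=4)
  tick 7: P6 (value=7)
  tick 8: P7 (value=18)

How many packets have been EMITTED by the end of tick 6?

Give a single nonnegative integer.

Answer: 1

Derivation:
Tick 1: [PARSE:P1(v=17,ok=F), VALIDATE:-, TRANSFORM:-, EMIT:-] out:-; in:P1
Tick 2: [PARSE:-, VALIDATE:P1(v=17,ok=F), TRANSFORM:-, EMIT:-] out:-; in:-
Tick 3: [PARSE:P2(v=18,ok=F), VALIDATE:-, TRANSFORM:P1(v=0,ok=F), EMIT:-] out:-; in:P2
Tick 4: [PARSE:P3(v=12,ok=F), VALIDATE:P2(v=18,ok=F), TRANSFORM:-, EMIT:P1(v=0,ok=F)] out:-; in:P3
Tick 5: [PARSE:P4(v=17,ok=F), VALIDATE:P3(v=12,ok=F), TRANSFORM:P2(v=0,ok=F), EMIT:-] out:P1(v=0); in:P4
Tick 6: [PARSE:P5(v=4,ok=F), VALIDATE:P4(v=17,ok=T), TRANSFORM:P3(v=0,ok=F), EMIT:P2(v=0,ok=F)] out:-; in:P5
Emitted by tick 6: ['P1']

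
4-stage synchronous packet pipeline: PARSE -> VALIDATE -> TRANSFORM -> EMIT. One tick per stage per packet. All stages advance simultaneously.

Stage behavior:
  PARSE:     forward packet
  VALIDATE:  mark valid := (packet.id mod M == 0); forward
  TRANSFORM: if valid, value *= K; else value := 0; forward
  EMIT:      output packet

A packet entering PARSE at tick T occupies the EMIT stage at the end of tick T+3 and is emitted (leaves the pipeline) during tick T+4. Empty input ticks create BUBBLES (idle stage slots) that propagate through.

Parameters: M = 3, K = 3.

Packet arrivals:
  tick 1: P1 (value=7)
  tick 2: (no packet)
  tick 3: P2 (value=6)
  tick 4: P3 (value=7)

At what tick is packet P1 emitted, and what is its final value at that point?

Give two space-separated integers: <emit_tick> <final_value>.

Answer: 5 0

Derivation:
Tick 1: [PARSE:P1(v=7,ok=F), VALIDATE:-, TRANSFORM:-, EMIT:-] out:-; in:P1
Tick 2: [PARSE:-, VALIDATE:P1(v=7,ok=F), TRANSFORM:-, EMIT:-] out:-; in:-
Tick 3: [PARSE:P2(v=6,ok=F), VALIDATE:-, TRANSFORM:P1(v=0,ok=F), EMIT:-] out:-; in:P2
Tick 4: [PARSE:P3(v=7,ok=F), VALIDATE:P2(v=6,ok=F), TRANSFORM:-, EMIT:P1(v=0,ok=F)] out:-; in:P3
Tick 5: [PARSE:-, VALIDATE:P3(v=7,ok=T), TRANSFORM:P2(v=0,ok=F), EMIT:-] out:P1(v=0); in:-
Tick 6: [PARSE:-, VALIDATE:-, TRANSFORM:P3(v=21,ok=T), EMIT:P2(v=0,ok=F)] out:-; in:-
Tick 7: [PARSE:-, VALIDATE:-, TRANSFORM:-, EMIT:P3(v=21,ok=T)] out:P2(v=0); in:-
Tick 8: [PARSE:-, VALIDATE:-, TRANSFORM:-, EMIT:-] out:P3(v=21); in:-
P1: arrives tick 1, valid=False (id=1, id%3=1), emit tick 5, final value 0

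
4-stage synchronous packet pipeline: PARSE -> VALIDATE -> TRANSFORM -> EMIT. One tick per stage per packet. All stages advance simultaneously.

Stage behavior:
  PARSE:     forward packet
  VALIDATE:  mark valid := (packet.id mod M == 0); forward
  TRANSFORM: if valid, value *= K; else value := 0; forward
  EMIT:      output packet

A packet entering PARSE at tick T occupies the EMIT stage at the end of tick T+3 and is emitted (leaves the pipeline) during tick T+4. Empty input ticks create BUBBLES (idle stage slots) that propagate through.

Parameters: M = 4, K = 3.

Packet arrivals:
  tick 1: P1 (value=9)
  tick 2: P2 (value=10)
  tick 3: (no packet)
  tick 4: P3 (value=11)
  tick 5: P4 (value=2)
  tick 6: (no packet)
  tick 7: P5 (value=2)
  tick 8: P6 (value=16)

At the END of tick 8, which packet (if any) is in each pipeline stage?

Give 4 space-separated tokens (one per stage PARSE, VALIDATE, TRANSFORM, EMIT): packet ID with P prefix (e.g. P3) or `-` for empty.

Tick 1: [PARSE:P1(v=9,ok=F), VALIDATE:-, TRANSFORM:-, EMIT:-] out:-; in:P1
Tick 2: [PARSE:P2(v=10,ok=F), VALIDATE:P1(v=9,ok=F), TRANSFORM:-, EMIT:-] out:-; in:P2
Tick 3: [PARSE:-, VALIDATE:P2(v=10,ok=F), TRANSFORM:P1(v=0,ok=F), EMIT:-] out:-; in:-
Tick 4: [PARSE:P3(v=11,ok=F), VALIDATE:-, TRANSFORM:P2(v=0,ok=F), EMIT:P1(v=0,ok=F)] out:-; in:P3
Tick 5: [PARSE:P4(v=2,ok=F), VALIDATE:P3(v=11,ok=F), TRANSFORM:-, EMIT:P2(v=0,ok=F)] out:P1(v=0); in:P4
Tick 6: [PARSE:-, VALIDATE:P4(v=2,ok=T), TRANSFORM:P3(v=0,ok=F), EMIT:-] out:P2(v=0); in:-
Tick 7: [PARSE:P5(v=2,ok=F), VALIDATE:-, TRANSFORM:P4(v=6,ok=T), EMIT:P3(v=0,ok=F)] out:-; in:P5
Tick 8: [PARSE:P6(v=16,ok=F), VALIDATE:P5(v=2,ok=F), TRANSFORM:-, EMIT:P4(v=6,ok=T)] out:P3(v=0); in:P6
At end of tick 8: ['P6', 'P5', '-', 'P4']

Answer: P6 P5 - P4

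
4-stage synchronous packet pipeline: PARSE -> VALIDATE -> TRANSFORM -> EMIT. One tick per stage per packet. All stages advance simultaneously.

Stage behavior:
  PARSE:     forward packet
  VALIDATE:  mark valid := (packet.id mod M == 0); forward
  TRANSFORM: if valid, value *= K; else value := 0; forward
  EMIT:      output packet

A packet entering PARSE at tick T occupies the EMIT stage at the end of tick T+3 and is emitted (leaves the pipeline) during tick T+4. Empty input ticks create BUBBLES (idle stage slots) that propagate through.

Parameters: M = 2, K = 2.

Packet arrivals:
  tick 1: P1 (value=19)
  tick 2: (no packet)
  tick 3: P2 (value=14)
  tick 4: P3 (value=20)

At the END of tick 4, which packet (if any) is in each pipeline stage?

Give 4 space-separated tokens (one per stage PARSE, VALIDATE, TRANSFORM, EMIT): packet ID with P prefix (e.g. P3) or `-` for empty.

Answer: P3 P2 - P1

Derivation:
Tick 1: [PARSE:P1(v=19,ok=F), VALIDATE:-, TRANSFORM:-, EMIT:-] out:-; in:P1
Tick 2: [PARSE:-, VALIDATE:P1(v=19,ok=F), TRANSFORM:-, EMIT:-] out:-; in:-
Tick 3: [PARSE:P2(v=14,ok=F), VALIDATE:-, TRANSFORM:P1(v=0,ok=F), EMIT:-] out:-; in:P2
Tick 4: [PARSE:P3(v=20,ok=F), VALIDATE:P2(v=14,ok=T), TRANSFORM:-, EMIT:P1(v=0,ok=F)] out:-; in:P3
At end of tick 4: ['P3', 'P2', '-', 'P1']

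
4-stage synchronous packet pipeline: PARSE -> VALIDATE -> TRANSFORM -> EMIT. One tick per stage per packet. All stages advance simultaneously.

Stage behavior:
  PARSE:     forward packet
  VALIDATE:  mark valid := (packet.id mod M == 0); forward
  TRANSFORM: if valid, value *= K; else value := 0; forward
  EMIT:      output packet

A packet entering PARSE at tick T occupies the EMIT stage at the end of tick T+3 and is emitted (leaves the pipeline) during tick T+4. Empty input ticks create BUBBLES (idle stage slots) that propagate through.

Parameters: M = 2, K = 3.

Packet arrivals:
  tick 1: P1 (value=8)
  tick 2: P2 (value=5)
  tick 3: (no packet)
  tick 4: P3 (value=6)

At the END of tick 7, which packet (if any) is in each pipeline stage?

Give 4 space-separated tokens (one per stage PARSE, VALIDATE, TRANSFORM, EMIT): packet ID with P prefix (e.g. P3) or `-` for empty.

Tick 1: [PARSE:P1(v=8,ok=F), VALIDATE:-, TRANSFORM:-, EMIT:-] out:-; in:P1
Tick 2: [PARSE:P2(v=5,ok=F), VALIDATE:P1(v=8,ok=F), TRANSFORM:-, EMIT:-] out:-; in:P2
Tick 3: [PARSE:-, VALIDATE:P2(v=5,ok=T), TRANSFORM:P1(v=0,ok=F), EMIT:-] out:-; in:-
Tick 4: [PARSE:P3(v=6,ok=F), VALIDATE:-, TRANSFORM:P2(v=15,ok=T), EMIT:P1(v=0,ok=F)] out:-; in:P3
Tick 5: [PARSE:-, VALIDATE:P3(v=6,ok=F), TRANSFORM:-, EMIT:P2(v=15,ok=T)] out:P1(v=0); in:-
Tick 6: [PARSE:-, VALIDATE:-, TRANSFORM:P3(v=0,ok=F), EMIT:-] out:P2(v=15); in:-
Tick 7: [PARSE:-, VALIDATE:-, TRANSFORM:-, EMIT:P3(v=0,ok=F)] out:-; in:-
At end of tick 7: ['-', '-', '-', 'P3']

Answer: - - - P3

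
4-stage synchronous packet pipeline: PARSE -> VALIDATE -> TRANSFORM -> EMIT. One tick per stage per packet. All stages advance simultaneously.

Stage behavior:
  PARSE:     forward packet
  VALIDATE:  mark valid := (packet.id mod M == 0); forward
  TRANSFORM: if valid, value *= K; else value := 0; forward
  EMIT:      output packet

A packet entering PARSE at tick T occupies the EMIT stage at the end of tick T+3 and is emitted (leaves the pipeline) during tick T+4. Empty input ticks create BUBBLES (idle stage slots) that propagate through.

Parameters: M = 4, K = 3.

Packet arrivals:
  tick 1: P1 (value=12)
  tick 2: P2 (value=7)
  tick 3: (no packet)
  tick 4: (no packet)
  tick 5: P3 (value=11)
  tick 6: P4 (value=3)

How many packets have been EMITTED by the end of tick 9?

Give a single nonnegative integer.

Answer: 3

Derivation:
Tick 1: [PARSE:P1(v=12,ok=F), VALIDATE:-, TRANSFORM:-, EMIT:-] out:-; in:P1
Tick 2: [PARSE:P2(v=7,ok=F), VALIDATE:P1(v=12,ok=F), TRANSFORM:-, EMIT:-] out:-; in:P2
Tick 3: [PARSE:-, VALIDATE:P2(v=7,ok=F), TRANSFORM:P1(v=0,ok=F), EMIT:-] out:-; in:-
Tick 4: [PARSE:-, VALIDATE:-, TRANSFORM:P2(v=0,ok=F), EMIT:P1(v=0,ok=F)] out:-; in:-
Tick 5: [PARSE:P3(v=11,ok=F), VALIDATE:-, TRANSFORM:-, EMIT:P2(v=0,ok=F)] out:P1(v=0); in:P3
Tick 6: [PARSE:P4(v=3,ok=F), VALIDATE:P3(v=11,ok=F), TRANSFORM:-, EMIT:-] out:P2(v=0); in:P4
Tick 7: [PARSE:-, VALIDATE:P4(v=3,ok=T), TRANSFORM:P3(v=0,ok=F), EMIT:-] out:-; in:-
Tick 8: [PARSE:-, VALIDATE:-, TRANSFORM:P4(v=9,ok=T), EMIT:P3(v=0,ok=F)] out:-; in:-
Tick 9: [PARSE:-, VALIDATE:-, TRANSFORM:-, EMIT:P4(v=9,ok=T)] out:P3(v=0); in:-
Emitted by tick 9: ['P1', 'P2', 'P3']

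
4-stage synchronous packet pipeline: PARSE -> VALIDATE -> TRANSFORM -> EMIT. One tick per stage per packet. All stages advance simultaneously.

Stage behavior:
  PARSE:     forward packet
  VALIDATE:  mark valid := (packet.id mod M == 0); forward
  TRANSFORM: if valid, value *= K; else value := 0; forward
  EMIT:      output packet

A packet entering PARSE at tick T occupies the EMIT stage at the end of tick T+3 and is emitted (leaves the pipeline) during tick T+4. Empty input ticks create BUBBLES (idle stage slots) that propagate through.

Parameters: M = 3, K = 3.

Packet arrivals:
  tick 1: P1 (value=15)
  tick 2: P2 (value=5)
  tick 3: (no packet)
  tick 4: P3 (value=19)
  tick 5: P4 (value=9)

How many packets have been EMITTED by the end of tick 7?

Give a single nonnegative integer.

Tick 1: [PARSE:P1(v=15,ok=F), VALIDATE:-, TRANSFORM:-, EMIT:-] out:-; in:P1
Tick 2: [PARSE:P2(v=5,ok=F), VALIDATE:P1(v=15,ok=F), TRANSFORM:-, EMIT:-] out:-; in:P2
Tick 3: [PARSE:-, VALIDATE:P2(v=5,ok=F), TRANSFORM:P1(v=0,ok=F), EMIT:-] out:-; in:-
Tick 4: [PARSE:P3(v=19,ok=F), VALIDATE:-, TRANSFORM:P2(v=0,ok=F), EMIT:P1(v=0,ok=F)] out:-; in:P3
Tick 5: [PARSE:P4(v=9,ok=F), VALIDATE:P3(v=19,ok=T), TRANSFORM:-, EMIT:P2(v=0,ok=F)] out:P1(v=0); in:P4
Tick 6: [PARSE:-, VALIDATE:P4(v=9,ok=F), TRANSFORM:P3(v=57,ok=T), EMIT:-] out:P2(v=0); in:-
Tick 7: [PARSE:-, VALIDATE:-, TRANSFORM:P4(v=0,ok=F), EMIT:P3(v=57,ok=T)] out:-; in:-
Emitted by tick 7: ['P1', 'P2']

Answer: 2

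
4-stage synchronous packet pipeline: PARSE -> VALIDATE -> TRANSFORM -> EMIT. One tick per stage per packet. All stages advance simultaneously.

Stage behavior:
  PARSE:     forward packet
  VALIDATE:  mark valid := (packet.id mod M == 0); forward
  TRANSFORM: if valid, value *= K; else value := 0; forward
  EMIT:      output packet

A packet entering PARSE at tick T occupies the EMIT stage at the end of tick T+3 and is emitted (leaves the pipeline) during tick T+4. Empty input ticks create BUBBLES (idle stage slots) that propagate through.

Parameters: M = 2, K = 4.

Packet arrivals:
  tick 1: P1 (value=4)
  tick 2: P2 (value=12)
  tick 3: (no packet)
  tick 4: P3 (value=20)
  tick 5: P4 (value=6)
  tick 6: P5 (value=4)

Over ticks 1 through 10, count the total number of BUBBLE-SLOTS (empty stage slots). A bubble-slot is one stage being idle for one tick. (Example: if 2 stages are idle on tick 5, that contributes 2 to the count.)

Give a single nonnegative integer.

Tick 1: [PARSE:P1(v=4,ok=F), VALIDATE:-, TRANSFORM:-, EMIT:-] out:-; bubbles=3
Tick 2: [PARSE:P2(v=12,ok=F), VALIDATE:P1(v=4,ok=F), TRANSFORM:-, EMIT:-] out:-; bubbles=2
Tick 3: [PARSE:-, VALIDATE:P2(v=12,ok=T), TRANSFORM:P1(v=0,ok=F), EMIT:-] out:-; bubbles=2
Tick 4: [PARSE:P3(v=20,ok=F), VALIDATE:-, TRANSFORM:P2(v=48,ok=T), EMIT:P1(v=0,ok=F)] out:-; bubbles=1
Tick 5: [PARSE:P4(v=6,ok=F), VALIDATE:P3(v=20,ok=F), TRANSFORM:-, EMIT:P2(v=48,ok=T)] out:P1(v=0); bubbles=1
Tick 6: [PARSE:P5(v=4,ok=F), VALIDATE:P4(v=6,ok=T), TRANSFORM:P3(v=0,ok=F), EMIT:-] out:P2(v=48); bubbles=1
Tick 7: [PARSE:-, VALIDATE:P5(v=4,ok=F), TRANSFORM:P4(v=24,ok=T), EMIT:P3(v=0,ok=F)] out:-; bubbles=1
Tick 8: [PARSE:-, VALIDATE:-, TRANSFORM:P5(v=0,ok=F), EMIT:P4(v=24,ok=T)] out:P3(v=0); bubbles=2
Tick 9: [PARSE:-, VALIDATE:-, TRANSFORM:-, EMIT:P5(v=0,ok=F)] out:P4(v=24); bubbles=3
Tick 10: [PARSE:-, VALIDATE:-, TRANSFORM:-, EMIT:-] out:P5(v=0); bubbles=4
Total bubble-slots: 20

Answer: 20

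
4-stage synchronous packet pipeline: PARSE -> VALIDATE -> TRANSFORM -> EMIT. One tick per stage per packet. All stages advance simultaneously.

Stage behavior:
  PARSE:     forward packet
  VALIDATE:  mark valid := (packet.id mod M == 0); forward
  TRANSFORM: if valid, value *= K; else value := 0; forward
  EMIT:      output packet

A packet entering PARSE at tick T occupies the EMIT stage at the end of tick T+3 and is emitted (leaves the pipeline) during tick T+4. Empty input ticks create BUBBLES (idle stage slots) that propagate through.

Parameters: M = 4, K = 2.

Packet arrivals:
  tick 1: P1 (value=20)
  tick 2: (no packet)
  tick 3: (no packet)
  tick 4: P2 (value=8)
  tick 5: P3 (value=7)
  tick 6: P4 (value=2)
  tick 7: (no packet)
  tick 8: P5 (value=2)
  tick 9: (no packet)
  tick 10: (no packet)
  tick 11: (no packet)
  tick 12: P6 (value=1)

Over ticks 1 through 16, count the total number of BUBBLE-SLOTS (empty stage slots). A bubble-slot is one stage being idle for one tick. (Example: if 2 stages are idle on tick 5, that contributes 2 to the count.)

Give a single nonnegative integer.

Tick 1: [PARSE:P1(v=20,ok=F), VALIDATE:-, TRANSFORM:-, EMIT:-] out:-; bubbles=3
Tick 2: [PARSE:-, VALIDATE:P1(v=20,ok=F), TRANSFORM:-, EMIT:-] out:-; bubbles=3
Tick 3: [PARSE:-, VALIDATE:-, TRANSFORM:P1(v=0,ok=F), EMIT:-] out:-; bubbles=3
Tick 4: [PARSE:P2(v=8,ok=F), VALIDATE:-, TRANSFORM:-, EMIT:P1(v=0,ok=F)] out:-; bubbles=2
Tick 5: [PARSE:P3(v=7,ok=F), VALIDATE:P2(v=8,ok=F), TRANSFORM:-, EMIT:-] out:P1(v=0); bubbles=2
Tick 6: [PARSE:P4(v=2,ok=F), VALIDATE:P3(v=7,ok=F), TRANSFORM:P2(v=0,ok=F), EMIT:-] out:-; bubbles=1
Tick 7: [PARSE:-, VALIDATE:P4(v=2,ok=T), TRANSFORM:P3(v=0,ok=F), EMIT:P2(v=0,ok=F)] out:-; bubbles=1
Tick 8: [PARSE:P5(v=2,ok=F), VALIDATE:-, TRANSFORM:P4(v=4,ok=T), EMIT:P3(v=0,ok=F)] out:P2(v=0); bubbles=1
Tick 9: [PARSE:-, VALIDATE:P5(v=2,ok=F), TRANSFORM:-, EMIT:P4(v=4,ok=T)] out:P3(v=0); bubbles=2
Tick 10: [PARSE:-, VALIDATE:-, TRANSFORM:P5(v=0,ok=F), EMIT:-] out:P4(v=4); bubbles=3
Tick 11: [PARSE:-, VALIDATE:-, TRANSFORM:-, EMIT:P5(v=0,ok=F)] out:-; bubbles=3
Tick 12: [PARSE:P6(v=1,ok=F), VALIDATE:-, TRANSFORM:-, EMIT:-] out:P5(v=0); bubbles=3
Tick 13: [PARSE:-, VALIDATE:P6(v=1,ok=F), TRANSFORM:-, EMIT:-] out:-; bubbles=3
Tick 14: [PARSE:-, VALIDATE:-, TRANSFORM:P6(v=0,ok=F), EMIT:-] out:-; bubbles=3
Tick 15: [PARSE:-, VALIDATE:-, TRANSFORM:-, EMIT:P6(v=0,ok=F)] out:-; bubbles=3
Tick 16: [PARSE:-, VALIDATE:-, TRANSFORM:-, EMIT:-] out:P6(v=0); bubbles=4
Total bubble-slots: 40

Answer: 40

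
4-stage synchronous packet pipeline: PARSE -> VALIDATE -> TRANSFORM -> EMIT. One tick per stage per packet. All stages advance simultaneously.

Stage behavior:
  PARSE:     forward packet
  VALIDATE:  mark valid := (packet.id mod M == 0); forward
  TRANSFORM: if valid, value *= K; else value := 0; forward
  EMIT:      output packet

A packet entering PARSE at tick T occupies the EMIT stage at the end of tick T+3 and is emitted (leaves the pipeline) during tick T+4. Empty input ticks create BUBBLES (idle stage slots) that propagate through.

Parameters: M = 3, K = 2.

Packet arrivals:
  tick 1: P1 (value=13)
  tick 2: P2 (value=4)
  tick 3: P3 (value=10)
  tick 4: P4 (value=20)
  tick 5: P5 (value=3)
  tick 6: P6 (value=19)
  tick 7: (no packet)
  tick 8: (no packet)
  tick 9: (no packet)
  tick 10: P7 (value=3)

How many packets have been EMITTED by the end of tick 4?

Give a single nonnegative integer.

Tick 1: [PARSE:P1(v=13,ok=F), VALIDATE:-, TRANSFORM:-, EMIT:-] out:-; in:P1
Tick 2: [PARSE:P2(v=4,ok=F), VALIDATE:P1(v=13,ok=F), TRANSFORM:-, EMIT:-] out:-; in:P2
Tick 3: [PARSE:P3(v=10,ok=F), VALIDATE:P2(v=4,ok=F), TRANSFORM:P1(v=0,ok=F), EMIT:-] out:-; in:P3
Tick 4: [PARSE:P4(v=20,ok=F), VALIDATE:P3(v=10,ok=T), TRANSFORM:P2(v=0,ok=F), EMIT:P1(v=0,ok=F)] out:-; in:P4
Emitted by tick 4: []

Answer: 0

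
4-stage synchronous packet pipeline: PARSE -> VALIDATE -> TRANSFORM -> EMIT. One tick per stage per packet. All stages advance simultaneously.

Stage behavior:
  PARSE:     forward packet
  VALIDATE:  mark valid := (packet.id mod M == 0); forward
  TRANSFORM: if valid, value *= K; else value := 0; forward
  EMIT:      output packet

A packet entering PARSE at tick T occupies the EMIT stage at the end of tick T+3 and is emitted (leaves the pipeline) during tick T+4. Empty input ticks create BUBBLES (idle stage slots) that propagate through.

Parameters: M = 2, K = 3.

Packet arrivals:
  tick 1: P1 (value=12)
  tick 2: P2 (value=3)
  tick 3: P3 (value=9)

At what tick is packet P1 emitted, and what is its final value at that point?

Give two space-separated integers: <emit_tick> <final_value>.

Answer: 5 0

Derivation:
Tick 1: [PARSE:P1(v=12,ok=F), VALIDATE:-, TRANSFORM:-, EMIT:-] out:-; in:P1
Tick 2: [PARSE:P2(v=3,ok=F), VALIDATE:P1(v=12,ok=F), TRANSFORM:-, EMIT:-] out:-; in:P2
Tick 3: [PARSE:P3(v=9,ok=F), VALIDATE:P2(v=3,ok=T), TRANSFORM:P1(v=0,ok=F), EMIT:-] out:-; in:P3
Tick 4: [PARSE:-, VALIDATE:P3(v=9,ok=F), TRANSFORM:P2(v=9,ok=T), EMIT:P1(v=0,ok=F)] out:-; in:-
Tick 5: [PARSE:-, VALIDATE:-, TRANSFORM:P3(v=0,ok=F), EMIT:P2(v=9,ok=T)] out:P1(v=0); in:-
Tick 6: [PARSE:-, VALIDATE:-, TRANSFORM:-, EMIT:P3(v=0,ok=F)] out:P2(v=9); in:-
Tick 7: [PARSE:-, VALIDATE:-, TRANSFORM:-, EMIT:-] out:P3(v=0); in:-
P1: arrives tick 1, valid=False (id=1, id%2=1), emit tick 5, final value 0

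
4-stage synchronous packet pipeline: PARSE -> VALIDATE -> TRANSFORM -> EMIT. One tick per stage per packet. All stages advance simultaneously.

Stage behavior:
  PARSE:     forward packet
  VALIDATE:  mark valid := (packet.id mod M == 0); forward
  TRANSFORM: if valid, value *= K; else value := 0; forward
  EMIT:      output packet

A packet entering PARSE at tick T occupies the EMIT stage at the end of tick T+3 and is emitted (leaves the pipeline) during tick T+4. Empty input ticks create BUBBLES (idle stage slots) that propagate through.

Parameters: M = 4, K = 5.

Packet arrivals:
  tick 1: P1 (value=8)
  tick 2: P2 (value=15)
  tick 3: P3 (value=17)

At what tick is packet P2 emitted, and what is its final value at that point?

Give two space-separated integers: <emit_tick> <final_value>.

Tick 1: [PARSE:P1(v=8,ok=F), VALIDATE:-, TRANSFORM:-, EMIT:-] out:-; in:P1
Tick 2: [PARSE:P2(v=15,ok=F), VALIDATE:P1(v=8,ok=F), TRANSFORM:-, EMIT:-] out:-; in:P2
Tick 3: [PARSE:P3(v=17,ok=F), VALIDATE:P2(v=15,ok=F), TRANSFORM:P1(v=0,ok=F), EMIT:-] out:-; in:P3
Tick 4: [PARSE:-, VALIDATE:P3(v=17,ok=F), TRANSFORM:P2(v=0,ok=F), EMIT:P1(v=0,ok=F)] out:-; in:-
Tick 5: [PARSE:-, VALIDATE:-, TRANSFORM:P3(v=0,ok=F), EMIT:P2(v=0,ok=F)] out:P1(v=0); in:-
Tick 6: [PARSE:-, VALIDATE:-, TRANSFORM:-, EMIT:P3(v=0,ok=F)] out:P2(v=0); in:-
Tick 7: [PARSE:-, VALIDATE:-, TRANSFORM:-, EMIT:-] out:P3(v=0); in:-
P2: arrives tick 2, valid=False (id=2, id%4=2), emit tick 6, final value 0

Answer: 6 0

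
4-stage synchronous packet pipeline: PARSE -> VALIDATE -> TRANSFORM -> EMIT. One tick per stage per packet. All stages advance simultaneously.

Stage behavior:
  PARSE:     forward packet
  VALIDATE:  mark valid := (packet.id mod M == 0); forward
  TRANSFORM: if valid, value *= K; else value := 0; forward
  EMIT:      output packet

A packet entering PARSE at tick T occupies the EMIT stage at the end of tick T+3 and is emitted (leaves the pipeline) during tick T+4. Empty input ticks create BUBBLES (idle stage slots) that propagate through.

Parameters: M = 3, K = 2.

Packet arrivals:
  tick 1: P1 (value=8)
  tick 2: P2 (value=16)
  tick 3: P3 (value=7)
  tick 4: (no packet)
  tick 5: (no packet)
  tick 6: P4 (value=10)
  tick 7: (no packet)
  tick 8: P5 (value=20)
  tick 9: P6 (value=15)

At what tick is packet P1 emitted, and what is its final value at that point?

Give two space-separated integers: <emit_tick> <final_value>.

Answer: 5 0

Derivation:
Tick 1: [PARSE:P1(v=8,ok=F), VALIDATE:-, TRANSFORM:-, EMIT:-] out:-; in:P1
Tick 2: [PARSE:P2(v=16,ok=F), VALIDATE:P1(v=8,ok=F), TRANSFORM:-, EMIT:-] out:-; in:P2
Tick 3: [PARSE:P3(v=7,ok=F), VALIDATE:P2(v=16,ok=F), TRANSFORM:P1(v=0,ok=F), EMIT:-] out:-; in:P3
Tick 4: [PARSE:-, VALIDATE:P3(v=7,ok=T), TRANSFORM:P2(v=0,ok=F), EMIT:P1(v=0,ok=F)] out:-; in:-
Tick 5: [PARSE:-, VALIDATE:-, TRANSFORM:P3(v=14,ok=T), EMIT:P2(v=0,ok=F)] out:P1(v=0); in:-
Tick 6: [PARSE:P4(v=10,ok=F), VALIDATE:-, TRANSFORM:-, EMIT:P3(v=14,ok=T)] out:P2(v=0); in:P4
Tick 7: [PARSE:-, VALIDATE:P4(v=10,ok=F), TRANSFORM:-, EMIT:-] out:P3(v=14); in:-
Tick 8: [PARSE:P5(v=20,ok=F), VALIDATE:-, TRANSFORM:P4(v=0,ok=F), EMIT:-] out:-; in:P5
Tick 9: [PARSE:P6(v=15,ok=F), VALIDATE:P5(v=20,ok=F), TRANSFORM:-, EMIT:P4(v=0,ok=F)] out:-; in:P6
Tick 10: [PARSE:-, VALIDATE:P6(v=15,ok=T), TRANSFORM:P5(v=0,ok=F), EMIT:-] out:P4(v=0); in:-
Tick 11: [PARSE:-, VALIDATE:-, TRANSFORM:P6(v=30,ok=T), EMIT:P5(v=0,ok=F)] out:-; in:-
Tick 12: [PARSE:-, VALIDATE:-, TRANSFORM:-, EMIT:P6(v=30,ok=T)] out:P5(v=0); in:-
Tick 13: [PARSE:-, VALIDATE:-, TRANSFORM:-, EMIT:-] out:P6(v=30); in:-
P1: arrives tick 1, valid=False (id=1, id%3=1), emit tick 5, final value 0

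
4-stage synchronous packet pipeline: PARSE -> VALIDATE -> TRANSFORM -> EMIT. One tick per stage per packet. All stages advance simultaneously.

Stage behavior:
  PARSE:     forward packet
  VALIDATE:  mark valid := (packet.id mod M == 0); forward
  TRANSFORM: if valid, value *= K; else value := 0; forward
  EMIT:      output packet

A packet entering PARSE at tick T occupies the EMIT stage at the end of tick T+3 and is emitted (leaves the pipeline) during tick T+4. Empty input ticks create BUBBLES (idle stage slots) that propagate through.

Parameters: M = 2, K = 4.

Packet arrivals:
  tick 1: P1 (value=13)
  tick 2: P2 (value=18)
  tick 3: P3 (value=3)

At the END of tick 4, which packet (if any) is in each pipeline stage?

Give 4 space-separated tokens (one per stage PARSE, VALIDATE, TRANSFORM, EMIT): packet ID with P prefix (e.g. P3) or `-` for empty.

Tick 1: [PARSE:P1(v=13,ok=F), VALIDATE:-, TRANSFORM:-, EMIT:-] out:-; in:P1
Tick 2: [PARSE:P2(v=18,ok=F), VALIDATE:P1(v=13,ok=F), TRANSFORM:-, EMIT:-] out:-; in:P2
Tick 3: [PARSE:P3(v=3,ok=F), VALIDATE:P2(v=18,ok=T), TRANSFORM:P1(v=0,ok=F), EMIT:-] out:-; in:P3
Tick 4: [PARSE:-, VALIDATE:P3(v=3,ok=F), TRANSFORM:P2(v=72,ok=T), EMIT:P1(v=0,ok=F)] out:-; in:-
At end of tick 4: ['-', 'P3', 'P2', 'P1']

Answer: - P3 P2 P1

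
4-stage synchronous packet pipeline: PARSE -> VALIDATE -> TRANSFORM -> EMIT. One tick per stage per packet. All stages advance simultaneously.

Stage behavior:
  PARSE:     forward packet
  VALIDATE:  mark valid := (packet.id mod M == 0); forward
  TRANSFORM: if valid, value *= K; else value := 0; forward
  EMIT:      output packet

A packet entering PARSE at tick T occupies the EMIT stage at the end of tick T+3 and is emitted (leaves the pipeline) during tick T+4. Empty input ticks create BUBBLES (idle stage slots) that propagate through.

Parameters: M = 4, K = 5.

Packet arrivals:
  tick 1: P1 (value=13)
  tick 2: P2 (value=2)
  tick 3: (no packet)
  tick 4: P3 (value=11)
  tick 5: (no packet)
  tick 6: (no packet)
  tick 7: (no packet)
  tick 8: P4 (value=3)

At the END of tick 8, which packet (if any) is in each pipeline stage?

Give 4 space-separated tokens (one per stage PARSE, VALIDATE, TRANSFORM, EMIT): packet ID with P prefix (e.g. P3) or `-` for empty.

Answer: P4 - - -

Derivation:
Tick 1: [PARSE:P1(v=13,ok=F), VALIDATE:-, TRANSFORM:-, EMIT:-] out:-; in:P1
Tick 2: [PARSE:P2(v=2,ok=F), VALIDATE:P1(v=13,ok=F), TRANSFORM:-, EMIT:-] out:-; in:P2
Tick 3: [PARSE:-, VALIDATE:P2(v=2,ok=F), TRANSFORM:P1(v=0,ok=F), EMIT:-] out:-; in:-
Tick 4: [PARSE:P3(v=11,ok=F), VALIDATE:-, TRANSFORM:P2(v=0,ok=F), EMIT:P1(v=0,ok=F)] out:-; in:P3
Tick 5: [PARSE:-, VALIDATE:P3(v=11,ok=F), TRANSFORM:-, EMIT:P2(v=0,ok=F)] out:P1(v=0); in:-
Tick 6: [PARSE:-, VALIDATE:-, TRANSFORM:P3(v=0,ok=F), EMIT:-] out:P2(v=0); in:-
Tick 7: [PARSE:-, VALIDATE:-, TRANSFORM:-, EMIT:P3(v=0,ok=F)] out:-; in:-
Tick 8: [PARSE:P4(v=3,ok=F), VALIDATE:-, TRANSFORM:-, EMIT:-] out:P3(v=0); in:P4
At end of tick 8: ['P4', '-', '-', '-']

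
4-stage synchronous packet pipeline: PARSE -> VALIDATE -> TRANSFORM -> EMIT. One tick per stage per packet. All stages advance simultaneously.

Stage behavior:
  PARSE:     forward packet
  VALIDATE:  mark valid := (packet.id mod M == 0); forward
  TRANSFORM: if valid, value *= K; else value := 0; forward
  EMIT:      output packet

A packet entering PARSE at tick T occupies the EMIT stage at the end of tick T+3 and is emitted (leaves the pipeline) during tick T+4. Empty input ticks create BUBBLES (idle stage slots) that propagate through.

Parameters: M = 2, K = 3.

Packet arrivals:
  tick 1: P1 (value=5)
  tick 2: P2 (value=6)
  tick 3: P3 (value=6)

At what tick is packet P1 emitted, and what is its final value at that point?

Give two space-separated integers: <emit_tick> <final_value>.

Answer: 5 0

Derivation:
Tick 1: [PARSE:P1(v=5,ok=F), VALIDATE:-, TRANSFORM:-, EMIT:-] out:-; in:P1
Tick 2: [PARSE:P2(v=6,ok=F), VALIDATE:P1(v=5,ok=F), TRANSFORM:-, EMIT:-] out:-; in:P2
Tick 3: [PARSE:P3(v=6,ok=F), VALIDATE:P2(v=6,ok=T), TRANSFORM:P1(v=0,ok=F), EMIT:-] out:-; in:P3
Tick 4: [PARSE:-, VALIDATE:P3(v=6,ok=F), TRANSFORM:P2(v=18,ok=T), EMIT:P1(v=0,ok=F)] out:-; in:-
Tick 5: [PARSE:-, VALIDATE:-, TRANSFORM:P3(v=0,ok=F), EMIT:P2(v=18,ok=T)] out:P1(v=0); in:-
Tick 6: [PARSE:-, VALIDATE:-, TRANSFORM:-, EMIT:P3(v=0,ok=F)] out:P2(v=18); in:-
Tick 7: [PARSE:-, VALIDATE:-, TRANSFORM:-, EMIT:-] out:P3(v=0); in:-
P1: arrives tick 1, valid=False (id=1, id%2=1), emit tick 5, final value 0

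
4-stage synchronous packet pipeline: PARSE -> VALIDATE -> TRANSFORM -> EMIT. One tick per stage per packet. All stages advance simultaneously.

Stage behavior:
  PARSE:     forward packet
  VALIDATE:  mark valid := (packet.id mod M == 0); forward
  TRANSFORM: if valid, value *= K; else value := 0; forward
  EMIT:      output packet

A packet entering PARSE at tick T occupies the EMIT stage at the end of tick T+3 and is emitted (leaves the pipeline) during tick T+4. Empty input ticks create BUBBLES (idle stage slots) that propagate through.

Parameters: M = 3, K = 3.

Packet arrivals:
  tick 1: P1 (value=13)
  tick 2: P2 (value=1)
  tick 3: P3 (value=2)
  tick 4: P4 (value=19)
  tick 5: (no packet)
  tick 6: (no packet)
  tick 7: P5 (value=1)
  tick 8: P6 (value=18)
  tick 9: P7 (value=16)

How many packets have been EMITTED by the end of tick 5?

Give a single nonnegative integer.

Tick 1: [PARSE:P1(v=13,ok=F), VALIDATE:-, TRANSFORM:-, EMIT:-] out:-; in:P1
Tick 2: [PARSE:P2(v=1,ok=F), VALIDATE:P1(v=13,ok=F), TRANSFORM:-, EMIT:-] out:-; in:P2
Tick 3: [PARSE:P3(v=2,ok=F), VALIDATE:P2(v=1,ok=F), TRANSFORM:P1(v=0,ok=F), EMIT:-] out:-; in:P3
Tick 4: [PARSE:P4(v=19,ok=F), VALIDATE:P3(v=2,ok=T), TRANSFORM:P2(v=0,ok=F), EMIT:P1(v=0,ok=F)] out:-; in:P4
Tick 5: [PARSE:-, VALIDATE:P4(v=19,ok=F), TRANSFORM:P3(v=6,ok=T), EMIT:P2(v=0,ok=F)] out:P1(v=0); in:-
Emitted by tick 5: ['P1']

Answer: 1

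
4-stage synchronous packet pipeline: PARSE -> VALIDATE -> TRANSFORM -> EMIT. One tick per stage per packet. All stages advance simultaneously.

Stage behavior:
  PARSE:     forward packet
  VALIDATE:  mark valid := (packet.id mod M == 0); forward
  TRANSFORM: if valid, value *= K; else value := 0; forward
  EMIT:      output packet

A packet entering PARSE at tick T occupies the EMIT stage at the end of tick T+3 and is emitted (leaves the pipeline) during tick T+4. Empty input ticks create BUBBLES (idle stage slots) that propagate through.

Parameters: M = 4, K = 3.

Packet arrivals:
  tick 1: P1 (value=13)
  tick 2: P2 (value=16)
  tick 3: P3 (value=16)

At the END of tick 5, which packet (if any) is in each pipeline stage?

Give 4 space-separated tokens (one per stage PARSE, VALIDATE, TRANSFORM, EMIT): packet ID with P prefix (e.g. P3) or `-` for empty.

Answer: - - P3 P2

Derivation:
Tick 1: [PARSE:P1(v=13,ok=F), VALIDATE:-, TRANSFORM:-, EMIT:-] out:-; in:P1
Tick 2: [PARSE:P2(v=16,ok=F), VALIDATE:P1(v=13,ok=F), TRANSFORM:-, EMIT:-] out:-; in:P2
Tick 3: [PARSE:P3(v=16,ok=F), VALIDATE:P2(v=16,ok=F), TRANSFORM:P1(v=0,ok=F), EMIT:-] out:-; in:P3
Tick 4: [PARSE:-, VALIDATE:P3(v=16,ok=F), TRANSFORM:P2(v=0,ok=F), EMIT:P1(v=0,ok=F)] out:-; in:-
Tick 5: [PARSE:-, VALIDATE:-, TRANSFORM:P3(v=0,ok=F), EMIT:P2(v=0,ok=F)] out:P1(v=0); in:-
At end of tick 5: ['-', '-', 'P3', 'P2']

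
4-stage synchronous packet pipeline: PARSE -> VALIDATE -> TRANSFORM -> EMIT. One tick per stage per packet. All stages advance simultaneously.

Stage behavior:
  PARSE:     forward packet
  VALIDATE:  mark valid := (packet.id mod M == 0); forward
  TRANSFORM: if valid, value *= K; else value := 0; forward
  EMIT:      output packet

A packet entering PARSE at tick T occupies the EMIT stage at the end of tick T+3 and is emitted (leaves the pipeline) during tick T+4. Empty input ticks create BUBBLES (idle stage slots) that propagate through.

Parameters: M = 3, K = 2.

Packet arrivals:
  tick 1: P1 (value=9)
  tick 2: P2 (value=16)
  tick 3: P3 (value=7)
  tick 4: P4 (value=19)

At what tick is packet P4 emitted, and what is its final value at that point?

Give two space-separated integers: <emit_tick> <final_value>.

Answer: 8 0

Derivation:
Tick 1: [PARSE:P1(v=9,ok=F), VALIDATE:-, TRANSFORM:-, EMIT:-] out:-; in:P1
Tick 2: [PARSE:P2(v=16,ok=F), VALIDATE:P1(v=9,ok=F), TRANSFORM:-, EMIT:-] out:-; in:P2
Tick 3: [PARSE:P3(v=7,ok=F), VALIDATE:P2(v=16,ok=F), TRANSFORM:P1(v=0,ok=F), EMIT:-] out:-; in:P3
Tick 4: [PARSE:P4(v=19,ok=F), VALIDATE:P3(v=7,ok=T), TRANSFORM:P2(v=0,ok=F), EMIT:P1(v=0,ok=F)] out:-; in:P4
Tick 5: [PARSE:-, VALIDATE:P4(v=19,ok=F), TRANSFORM:P3(v=14,ok=T), EMIT:P2(v=0,ok=F)] out:P1(v=0); in:-
Tick 6: [PARSE:-, VALIDATE:-, TRANSFORM:P4(v=0,ok=F), EMIT:P3(v=14,ok=T)] out:P2(v=0); in:-
Tick 7: [PARSE:-, VALIDATE:-, TRANSFORM:-, EMIT:P4(v=0,ok=F)] out:P3(v=14); in:-
Tick 8: [PARSE:-, VALIDATE:-, TRANSFORM:-, EMIT:-] out:P4(v=0); in:-
P4: arrives tick 4, valid=False (id=4, id%3=1), emit tick 8, final value 0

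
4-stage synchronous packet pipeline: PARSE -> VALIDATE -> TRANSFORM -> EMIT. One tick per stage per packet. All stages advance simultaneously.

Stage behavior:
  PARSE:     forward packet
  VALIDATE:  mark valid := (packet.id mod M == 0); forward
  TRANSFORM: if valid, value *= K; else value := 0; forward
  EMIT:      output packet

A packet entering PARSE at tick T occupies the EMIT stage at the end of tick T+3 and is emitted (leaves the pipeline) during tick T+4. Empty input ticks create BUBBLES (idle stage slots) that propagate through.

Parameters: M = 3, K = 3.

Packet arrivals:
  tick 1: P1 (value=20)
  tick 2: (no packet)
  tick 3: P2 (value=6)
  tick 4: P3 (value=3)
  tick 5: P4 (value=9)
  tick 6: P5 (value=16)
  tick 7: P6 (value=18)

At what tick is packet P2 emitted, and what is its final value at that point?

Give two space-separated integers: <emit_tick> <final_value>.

Tick 1: [PARSE:P1(v=20,ok=F), VALIDATE:-, TRANSFORM:-, EMIT:-] out:-; in:P1
Tick 2: [PARSE:-, VALIDATE:P1(v=20,ok=F), TRANSFORM:-, EMIT:-] out:-; in:-
Tick 3: [PARSE:P2(v=6,ok=F), VALIDATE:-, TRANSFORM:P1(v=0,ok=F), EMIT:-] out:-; in:P2
Tick 4: [PARSE:P3(v=3,ok=F), VALIDATE:P2(v=6,ok=F), TRANSFORM:-, EMIT:P1(v=0,ok=F)] out:-; in:P3
Tick 5: [PARSE:P4(v=9,ok=F), VALIDATE:P3(v=3,ok=T), TRANSFORM:P2(v=0,ok=F), EMIT:-] out:P1(v=0); in:P4
Tick 6: [PARSE:P5(v=16,ok=F), VALIDATE:P4(v=9,ok=F), TRANSFORM:P3(v=9,ok=T), EMIT:P2(v=0,ok=F)] out:-; in:P5
Tick 7: [PARSE:P6(v=18,ok=F), VALIDATE:P5(v=16,ok=F), TRANSFORM:P4(v=0,ok=F), EMIT:P3(v=9,ok=T)] out:P2(v=0); in:P6
Tick 8: [PARSE:-, VALIDATE:P6(v=18,ok=T), TRANSFORM:P5(v=0,ok=F), EMIT:P4(v=0,ok=F)] out:P3(v=9); in:-
Tick 9: [PARSE:-, VALIDATE:-, TRANSFORM:P6(v=54,ok=T), EMIT:P5(v=0,ok=F)] out:P4(v=0); in:-
Tick 10: [PARSE:-, VALIDATE:-, TRANSFORM:-, EMIT:P6(v=54,ok=T)] out:P5(v=0); in:-
Tick 11: [PARSE:-, VALIDATE:-, TRANSFORM:-, EMIT:-] out:P6(v=54); in:-
P2: arrives tick 3, valid=False (id=2, id%3=2), emit tick 7, final value 0

Answer: 7 0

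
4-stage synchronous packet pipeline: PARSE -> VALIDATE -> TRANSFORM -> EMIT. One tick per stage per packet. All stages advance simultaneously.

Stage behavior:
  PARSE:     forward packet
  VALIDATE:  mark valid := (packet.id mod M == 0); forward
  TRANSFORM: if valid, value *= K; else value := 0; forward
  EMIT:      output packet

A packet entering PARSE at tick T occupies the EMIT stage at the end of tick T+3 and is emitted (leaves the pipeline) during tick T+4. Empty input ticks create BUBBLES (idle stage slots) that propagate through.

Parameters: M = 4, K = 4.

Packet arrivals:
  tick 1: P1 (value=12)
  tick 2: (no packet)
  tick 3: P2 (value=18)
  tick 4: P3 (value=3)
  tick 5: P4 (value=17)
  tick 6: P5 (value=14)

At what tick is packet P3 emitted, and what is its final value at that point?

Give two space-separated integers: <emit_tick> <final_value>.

Answer: 8 0

Derivation:
Tick 1: [PARSE:P1(v=12,ok=F), VALIDATE:-, TRANSFORM:-, EMIT:-] out:-; in:P1
Tick 2: [PARSE:-, VALIDATE:P1(v=12,ok=F), TRANSFORM:-, EMIT:-] out:-; in:-
Tick 3: [PARSE:P2(v=18,ok=F), VALIDATE:-, TRANSFORM:P1(v=0,ok=F), EMIT:-] out:-; in:P2
Tick 4: [PARSE:P3(v=3,ok=F), VALIDATE:P2(v=18,ok=F), TRANSFORM:-, EMIT:P1(v=0,ok=F)] out:-; in:P3
Tick 5: [PARSE:P4(v=17,ok=F), VALIDATE:P3(v=3,ok=F), TRANSFORM:P2(v=0,ok=F), EMIT:-] out:P1(v=0); in:P4
Tick 6: [PARSE:P5(v=14,ok=F), VALIDATE:P4(v=17,ok=T), TRANSFORM:P3(v=0,ok=F), EMIT:P2(v=0,ok=F)] out:-; in:P5
Tick 7: [PARSE:-, VALIDATE:P5(v=14,ok=F), TRANSFORM:P4(v=68,ok=T), EMIT:P3(v=0,ok=F)] out:P2(v=0); in:-
Tick 8: [PARSE:-, VALIDATE:-, TRANSFORM:P5(v=0,ok=F), EMIT:P4(v=68,ok=T)] out:P3(v=0); in:-
Tick 9: [PARSE:-, VALIDATE:-, TRANSFORM:-, EMIT:P5(v=0,ok=F)] out:P4(v=68); in:-
Tick 10: [PARSE:-, VALIDATE:-, TRANSFORM:-, EMIT:-] out:P5(v=0); in:-
P3: arrives tick 4, valid=False (id=3, id%4=3), emit tick 8, final value 0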